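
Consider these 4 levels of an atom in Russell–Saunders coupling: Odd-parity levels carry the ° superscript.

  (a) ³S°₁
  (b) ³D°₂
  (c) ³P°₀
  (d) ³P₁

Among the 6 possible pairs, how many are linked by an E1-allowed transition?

(a)–(b): forbidden (parity, ΔL).
(a)–(c): forbidden (parity).
(a)–(d): allowed.
(b)–(c): forbidden (parity, ΔJ).
(b)–(d): allowed.
(c)–(d): allowed.
Allowed pairs: 3 of 6.

3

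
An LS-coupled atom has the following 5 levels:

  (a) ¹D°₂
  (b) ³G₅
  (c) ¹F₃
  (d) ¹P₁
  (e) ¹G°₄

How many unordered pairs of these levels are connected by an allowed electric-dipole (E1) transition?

(a)–(b): forbidden (ΔS, ΔL, ΔJ).
(a)–(c): allowed.
(a)–(d): allowed.
(a)–(e): forbidden (parity, ΔL, ΔJ).
(b)–(c): forbidden (parity, ΔS, ΔJ).
(b)–(d): forbidden (parity, ΔS, ΔL, ΔJ).
(b)–(e): forbidden (ΔS).
(c)–(d): forbidden (parity, ΔL, ΔJ).
(c)–(e): allowed.
(d)–(e): forbidden (ΔL, ΔJ).
Allowed pairs: 3 of 10.

3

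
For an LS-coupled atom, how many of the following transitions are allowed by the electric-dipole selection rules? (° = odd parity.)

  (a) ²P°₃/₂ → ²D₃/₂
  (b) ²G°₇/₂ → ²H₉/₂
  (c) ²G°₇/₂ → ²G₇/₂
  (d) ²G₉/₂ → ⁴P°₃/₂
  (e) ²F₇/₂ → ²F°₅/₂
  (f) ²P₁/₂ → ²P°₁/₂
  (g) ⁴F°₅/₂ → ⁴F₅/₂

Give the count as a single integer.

6

(a) allowed
(b) allowed
(c) allowed
(d) forbidden (ΔS, ΔL, ΔJ fail)
(e) allowed
(f) allowed
(g) allowed
Total allowed: 6 of 7.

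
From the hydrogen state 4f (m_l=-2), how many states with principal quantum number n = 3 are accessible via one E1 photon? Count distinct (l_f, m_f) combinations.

E1 requires Δl = ±1, so l_f ∈ {2, 4}; with 0 ≤ l_f ≤ n_f−1 = 2, the allowed l_f values are {2}.
For l_f = 2: m_f ∈ {m_i−1, m_i, m_i+1} ∩ [−2, 2] = {-2, -1} → 2 states.
Total: 2.

2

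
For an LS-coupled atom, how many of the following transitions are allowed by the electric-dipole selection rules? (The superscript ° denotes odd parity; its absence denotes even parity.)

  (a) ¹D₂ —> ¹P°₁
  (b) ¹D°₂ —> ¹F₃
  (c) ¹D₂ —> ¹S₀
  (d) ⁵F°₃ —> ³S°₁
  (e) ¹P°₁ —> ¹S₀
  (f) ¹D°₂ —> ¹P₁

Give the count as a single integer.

4

(a) allowed
(b) allowed
(c) forbidden (parity, ΔL, ΔJ fail)
(d) forbidden (parity, ΔS, ΔL, ΔJ fail)
(e) allowed
(f) allowed
Total allowed: 4 of 6.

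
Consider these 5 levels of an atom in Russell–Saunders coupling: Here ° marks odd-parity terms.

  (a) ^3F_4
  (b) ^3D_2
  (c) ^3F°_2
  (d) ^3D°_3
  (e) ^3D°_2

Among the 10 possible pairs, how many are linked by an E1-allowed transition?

4

(a)–(b): forbidden (parity, ΔJ).
(a)–(c): forbidden (ΔJ).
(a)–(d): allowed.
(a)–(e): forbidden (ΔJ).
(b)–(c): allowed.
(b)–(d): allowed.
(b)–(e): allowed.
(c)–(d): forbidden (parity).
(c)–(e): forbidden (parity).
(d)–(e): forbidden (parity).
Allowed pairs: 4 of 10.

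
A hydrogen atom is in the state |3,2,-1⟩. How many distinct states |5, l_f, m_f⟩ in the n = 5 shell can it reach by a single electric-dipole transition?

5

E1 requires Δl = ±1, so l_f ∈ {1, 3}; with 0 ≤ l_f ≤ n_f−1 = 4, the allowed l_f values are {1, 3}.
For l_f = 1: m_f ∈ {m_i−1, m_i, m_i+1} ∩ [−1, 1] = {-1, 0} → 2 states.
For l_f = 3: m_f ∈ {m_i−1, m_i, m_i+1} ∩ [−3, 3] = {-2, -1, 0} → 3 states.
Total: 5.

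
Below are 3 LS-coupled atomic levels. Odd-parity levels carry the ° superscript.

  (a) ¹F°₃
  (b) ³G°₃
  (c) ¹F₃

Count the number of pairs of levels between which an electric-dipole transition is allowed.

(a)–(b): forbidden (parity, ΔS).
(a)–(c): allowed.
(b)–(c): forbidden (ΔS).
Allowed pairs: 1 of 3.

1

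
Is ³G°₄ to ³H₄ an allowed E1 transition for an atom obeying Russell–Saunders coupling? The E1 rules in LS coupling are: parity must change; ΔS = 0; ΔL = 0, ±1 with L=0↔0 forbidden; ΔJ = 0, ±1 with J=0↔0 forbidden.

Parity must change: odd → even — ok.
ΔS = 0: S: 1 → 1 — ok.
ΔL = 0, ±1 (not L=0↔0): L: 4 → 5, ΔL = +1 — ok.
ΔJ = 0, ±1 (not J=0↔0): J: 4 → 4, ΔJ = +0 — ok.
All four E1 rules are satisfied.

allowed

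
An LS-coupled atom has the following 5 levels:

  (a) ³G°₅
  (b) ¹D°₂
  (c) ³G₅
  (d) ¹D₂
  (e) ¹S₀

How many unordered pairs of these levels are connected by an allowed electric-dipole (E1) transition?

2

(a)–(b): forbidden (parity, ΔS, ΔL, ΔJ).
(a)–(c): allowed.
(a)–(d): forbidden (ΔS, ΔL, ΔJ).
(a)–(e): forbidden (ΔS, ΔL, ΔJ).
(b)–(c): forbidden (ΔS, ΔL, ΔJ).
(b)–(d): allowed.
(b)–(e): forbidden (ΔL, ΔJ).
(c)–(d): forbidden (parity, ΔS, ΔL, ΔJ).
(c)–(e): forbidden (parity, ΔS, ΔL, ΔJ).
(d)–(e): forbidden (parity, ΔL, ΔJ).
Allowed pairs: 2 of 10.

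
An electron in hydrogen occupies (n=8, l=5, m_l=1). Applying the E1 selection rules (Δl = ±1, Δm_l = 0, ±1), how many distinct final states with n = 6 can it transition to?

3

E1 requires Δl = ±1, so l_f ∈ {4, 6}; with 0 ≤ l_f ≤ n_f−1 = 5, the allowed l_f values are {4}.
For l_f = 4: m_f ∈ {m_i−1, m_i, m_i+1} ∩ [−4, 4] = {0, 1, 2} → 3 states.
Total: 3.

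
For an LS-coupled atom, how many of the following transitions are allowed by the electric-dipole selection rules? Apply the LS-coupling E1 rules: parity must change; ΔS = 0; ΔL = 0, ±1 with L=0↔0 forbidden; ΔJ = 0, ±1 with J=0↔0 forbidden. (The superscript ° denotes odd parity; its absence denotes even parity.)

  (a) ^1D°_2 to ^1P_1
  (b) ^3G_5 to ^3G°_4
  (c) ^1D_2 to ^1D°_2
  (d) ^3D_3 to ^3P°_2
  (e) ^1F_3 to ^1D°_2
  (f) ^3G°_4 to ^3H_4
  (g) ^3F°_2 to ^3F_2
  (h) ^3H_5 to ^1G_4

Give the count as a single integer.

(a) allowed
(b) allowed
(c) allowed
(d) allowed
(e) allowed
(f) allowed
(g) allowed
(h) forbidden (parity, ΔS fail)
Total allowed: 7 of 8.

7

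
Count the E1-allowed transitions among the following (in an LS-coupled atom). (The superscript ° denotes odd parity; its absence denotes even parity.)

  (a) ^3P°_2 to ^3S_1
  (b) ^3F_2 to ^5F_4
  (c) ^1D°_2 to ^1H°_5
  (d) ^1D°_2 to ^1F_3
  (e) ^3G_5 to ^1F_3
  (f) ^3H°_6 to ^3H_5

(a) allowed
(b) forbidden (parity, ΔS, ΔJ fail)
(c) forbidden (parity, ΔL, ΔJ fail)
(d) allowed
(e) forbidden (parity, ΔS, ΔJ fail)
(f) allowed
Total allowed: 3 of 6.

3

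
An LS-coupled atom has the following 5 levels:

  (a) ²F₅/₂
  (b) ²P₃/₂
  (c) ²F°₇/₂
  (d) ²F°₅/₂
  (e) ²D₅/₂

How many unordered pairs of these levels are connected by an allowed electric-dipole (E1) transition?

4

(a)–(b): forbidden (parity, ΔL).
(a)–(c): allowed.
(a)–(d): allowed.
(a)–(e): forbidden (parity).
(b)–(c): forbidden (ΔL, ΔJ).
(b)–(d): forbidden (ΔL).
(b)–(e): forbidden (parity).
(c)–(d): forbidden (parity).
(c)–(e): allowed.
(d)–(e): allowed.
Allowed pairs: 4 of 10.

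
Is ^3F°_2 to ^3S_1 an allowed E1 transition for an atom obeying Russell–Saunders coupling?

forbidden

Reading off the term symbols: S 1→1, L 3→0, J 2→1, parity odd→even.
Parity must change: odd → even — satisfied.
ΔS = 0: S: 1 → 1 — satisfied.
ΔL = 0, ±1 (not L=0↔0): L: 3 → 0, ΔL = -3 — violated.
ΔJ = 0, ±1 (not J=0↔0): J: 2 → 1, ΔJ = -1 — satisfied.
Rule(s) violated: ΔL.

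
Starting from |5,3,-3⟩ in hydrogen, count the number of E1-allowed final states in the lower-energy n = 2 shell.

E1 requires l_f ∈ {2, 4}, but neither lies in [0, 1], so no final state is reachable.
Total: 0.

0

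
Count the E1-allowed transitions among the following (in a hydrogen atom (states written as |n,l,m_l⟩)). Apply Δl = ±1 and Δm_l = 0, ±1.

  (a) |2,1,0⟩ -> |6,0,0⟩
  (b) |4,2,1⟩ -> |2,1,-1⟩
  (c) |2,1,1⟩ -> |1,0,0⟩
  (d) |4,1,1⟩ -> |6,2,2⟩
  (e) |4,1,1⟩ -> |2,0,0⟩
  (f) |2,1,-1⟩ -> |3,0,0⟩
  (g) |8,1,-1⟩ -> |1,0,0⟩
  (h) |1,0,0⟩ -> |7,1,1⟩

7

(a) allowed
(b) forbidden — Δm_l = -2 (E1 requires Δm_l = 0, ±1)
(c) allowed
(d) allowed
(e) allowed
(f) allowed
(g) allowed
(h) allowed
Total allowed: 7 of 8.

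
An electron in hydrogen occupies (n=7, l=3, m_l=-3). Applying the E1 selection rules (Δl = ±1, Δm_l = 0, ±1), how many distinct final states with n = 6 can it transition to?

4

E1 requires Δl = ±1, so l_f ∈ {2, 4}; with 0 ≤ l_f ≤ n_f−1 = 5, the allowed l_f values are {2, 4}.
For l_f = 2: m_f ∈ {m_i−1, m_i, m_i+1} ∩ [−2, 2] = {-2} → 1 state.
For l_f = 4: m_f ∈ {m_i−1, m_i, m_i+1} ∩ [−4, 4] = {-4, -3, -2} → 3 states.
Total: 4.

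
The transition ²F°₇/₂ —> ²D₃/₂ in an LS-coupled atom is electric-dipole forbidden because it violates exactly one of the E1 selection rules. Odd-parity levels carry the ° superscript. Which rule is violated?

Parity must change: odd → even — satisfied.
ΔS = 0: S: 1/2 → 1/2 — satisfied.
ΔL = 0, ±1 (not L=0↔0): L: 3 → 2, ΔL = -1 — satisfied.
ΔJ = 0, ±1 (not J=0↔0): J: 7/2 → 3/2, ΔJ = -2 — violated.

the ΔJ = 0, ±1 rule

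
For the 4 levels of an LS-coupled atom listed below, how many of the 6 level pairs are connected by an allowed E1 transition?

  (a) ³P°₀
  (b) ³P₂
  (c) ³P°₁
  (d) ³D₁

3

(a)–(b): forbidden (ΔJ).
(a)–(c): forbidden (parity).
(a)–(d): allowed.
(b)–(c): allowed.
(b)–(d): forbidden (parity).
(c)–(d): allowed.
Allowed pairs: 3 of 6.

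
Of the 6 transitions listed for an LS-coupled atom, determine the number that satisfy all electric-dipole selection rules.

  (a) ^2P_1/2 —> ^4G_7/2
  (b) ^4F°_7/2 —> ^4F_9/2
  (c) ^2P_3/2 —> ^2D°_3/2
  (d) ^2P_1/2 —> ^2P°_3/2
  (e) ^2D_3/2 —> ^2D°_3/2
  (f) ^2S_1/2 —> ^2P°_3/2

(a) forbidden (parity, ΔS, ΔL, ΔJ fail)
(b) allowed
(c) allowed
(d) allowed
(e) allowed
(f) allowed
Total allowed: 5 of 6.

5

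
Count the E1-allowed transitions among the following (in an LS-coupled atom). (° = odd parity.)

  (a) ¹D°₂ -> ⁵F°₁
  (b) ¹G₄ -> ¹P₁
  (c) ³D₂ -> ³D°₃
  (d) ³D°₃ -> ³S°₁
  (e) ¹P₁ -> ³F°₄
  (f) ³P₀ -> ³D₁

1

(a) forbidden (parity, ΔS fail)
(b) forbidden (parity, ΔL, ΔJ fail)
(c) allowed
(d) forbidden (parity, ΔL, ΔJ fail)
(e) forbidden (ΔS, ΔL, ΔJ fail)
(f) forbidden (parity fails)
Total allowed: 1 of 6.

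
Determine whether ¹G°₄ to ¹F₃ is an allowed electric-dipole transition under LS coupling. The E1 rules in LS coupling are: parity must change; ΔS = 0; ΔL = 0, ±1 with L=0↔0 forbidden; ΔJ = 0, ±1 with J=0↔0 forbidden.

Parity must change: odd → even — satisfied.
ΔS = 0: S: 0 → 0 — satisfied.
ΔL = 0, ±1 (not L=0↔0): L: 4 → 3, ΔL = -1 — satisfied.
ΔJ = 0, ±1 (not J=0↔0): J: 4 → 3, ΔJ = -1 — satisfied.
All four E1 rules are satisfied.

allowed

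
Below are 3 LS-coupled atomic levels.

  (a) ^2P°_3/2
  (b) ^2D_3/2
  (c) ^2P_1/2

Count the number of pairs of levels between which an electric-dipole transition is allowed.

(a)–(b): allowed.
(a)–(c): allowed.
(b)–(c): forbidden (parity).
Allowed pairs: 2 of 3.

2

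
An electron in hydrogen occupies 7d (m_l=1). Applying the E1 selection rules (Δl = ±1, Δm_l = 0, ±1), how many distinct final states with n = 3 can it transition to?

E1 requires Δl = ±1, so l_f ∈ {1, 3}; with 0 ≤ l_f ≤ n_f−1 = 2, the allowed l_f values are {1}.
For l_f = 1: m_f ∈ {m_i−1, m_i, m_i+1} ∩ [−1, 1] = {0, 1} → 2 states.
Total: 2.

2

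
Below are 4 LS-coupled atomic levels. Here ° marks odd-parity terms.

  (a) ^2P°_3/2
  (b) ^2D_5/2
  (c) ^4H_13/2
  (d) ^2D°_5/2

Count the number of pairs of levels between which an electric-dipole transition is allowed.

(a)–(b): allowed.
(a)–(c): forbidden (ΔS, ΔL, ΔJ).
(a)–(d): forbidden (parity).
(b)–(c): forbidden (parity, ΔS, ΔL, ΔJ).
(b)–(d): allowed.
(c)–(d): forbidden (ΔS, ΔL, ΔJ).
Allowed pairs: 2 of 6.

2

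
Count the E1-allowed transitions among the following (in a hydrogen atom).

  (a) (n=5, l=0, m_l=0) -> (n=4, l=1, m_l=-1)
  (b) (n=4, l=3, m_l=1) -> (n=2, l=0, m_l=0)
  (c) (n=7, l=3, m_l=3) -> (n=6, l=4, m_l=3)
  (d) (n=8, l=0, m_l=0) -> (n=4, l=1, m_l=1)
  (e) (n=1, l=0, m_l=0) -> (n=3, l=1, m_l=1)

4

(a) allowed
(b) forbidden — Δl = -3 (E1 requires Δl = ±1)
(c) allowed
(d) allowed
(e) allowed
Total allowed: 4 of 5.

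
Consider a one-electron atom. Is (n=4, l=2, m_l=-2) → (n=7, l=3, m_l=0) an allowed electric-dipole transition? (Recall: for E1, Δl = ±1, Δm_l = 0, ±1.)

Δl = 3 − 2 = +1; the E1 rule Δl = ±1 is ✓.
m_l: -2 → 0 (Δm_l = +2). |Δm_l| ≤ 1 ✗.
The transition is electric-dipole forbidden.

forbidden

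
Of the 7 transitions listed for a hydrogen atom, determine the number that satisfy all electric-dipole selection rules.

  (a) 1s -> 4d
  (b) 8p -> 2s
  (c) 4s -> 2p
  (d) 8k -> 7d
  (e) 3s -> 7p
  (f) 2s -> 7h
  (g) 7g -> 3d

(a) forbidden — Δl = +2 (E1 requires Δl = ±1)
(b) allowed
(c) allowed
(d) forbidden — Δl = -5 (E1 requires Δl = ±1)
(e) allowed
(f) forbidden — Δl = +5 (E1 requires Δl = ±1)
(g) forbidden — Δl = -2 (E1 requires Δl = ±1)
Total allowed: 3 of 7.

3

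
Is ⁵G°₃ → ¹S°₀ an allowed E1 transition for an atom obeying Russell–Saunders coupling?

Reading off the term symbols: S 2→0, L 4→0, J 3→0, parity odd→odd.
Parity must change: odd → odd — fails.
ΔS = 0: S: 2 → 0 — fails.
ΔL = 0, ±1 (not L=0↔0): L: 4 → 0, ΔL = -4 — fails.
ΔJ = 0, ±1 (not J=0↔0): J: 3 → 0, ΔJ = -3 — fails.
Rule(s) violated: parity, ΔS, ΔL, ΔJ.

forbidden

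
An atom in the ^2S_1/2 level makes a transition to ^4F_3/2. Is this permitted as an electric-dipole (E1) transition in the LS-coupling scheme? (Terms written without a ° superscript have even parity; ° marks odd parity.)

Parity must change: even → even — violated.
ΔS = 0: S: 1/2 → 3/2 — violated.
ΔL = 0, ±1 (not L=0↔0): L: 0 → 3, ΔL = +3 — violated.
ΔJ = 0, ±1 (not J=0↔0): J: 1/2 → 3/2, ΔJ = +1 — satisfied.
Rule(s) violated: parity, ΔS, ΔL.

forbidden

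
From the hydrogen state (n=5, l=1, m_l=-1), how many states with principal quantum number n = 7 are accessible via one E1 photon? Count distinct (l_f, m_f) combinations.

4

E1 requires Δl = ±1, so l_f ∈ {0, 2}; with 0 ≤ l_f ≤ n_f−1 = 6, the allowed l_f values are {0, 2}.
For l_f = 0: m_f ∈ {m_i−1, m_i, m_i+1} ∩ [−0, 0] = {0} → 1 state.
For l_f = 2: m_f ∈ {m_i−1, m_i, m_i+1} ∩ [−2, 2] = {-2, -1, 0} → 3 states.
Total: 4.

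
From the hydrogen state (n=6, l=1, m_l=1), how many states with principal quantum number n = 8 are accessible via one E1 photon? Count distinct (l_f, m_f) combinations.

E1 requires Δl = ±1, so l_f ∈ {0, 2}; with 0 ≤ l_f ≤ n_f−1 = 7, the allowed l_f values are {0, 2}.
For l_f = 0: m_f ∈ {m_i−1, m_i, m_i+1} ∩ [−0, 0] = {0} → 1 state.
For l_f = 2: m_f ∈ {m_i−1, m_i, m_i+1} ∩ [−2, 2] = {0, 1, 2} → 3 states.
Total: 4.

4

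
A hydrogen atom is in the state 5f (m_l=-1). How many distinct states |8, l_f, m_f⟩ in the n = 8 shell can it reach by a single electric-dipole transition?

E1 requires Δl = ±1, so l_f ∈ {2, 4}; with 0 ≤ l_f ≤ n_f−1 = 7, the allowed l_f values are {2, 4}.
For l_f = 2: m_f ∈ {m_i−1, m_i, m_i+1} ∩ [−2, 2] = {-2, -1, 0} → 3 states.
For l_f = 4: m_f ∈ {m_i−1, m_i, m_i+1} ∩ [−4, 4] = {-2, -1, 0} → 3 states.
Total: 6.

6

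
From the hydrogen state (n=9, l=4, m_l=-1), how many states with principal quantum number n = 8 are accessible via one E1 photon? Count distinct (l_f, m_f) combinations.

E1 requires Δl = ±1, so l_f ∈ {3, 5}; with 0 ≤ l_f ≤ n_f−1 = 7, the allowed l_f values are {3, 5}.
For l_f = 3: m_f ∈ {m_i−1, m_i, m_i+1} ∩ [−3, 3] = {-2, -1, 0} → 3 states.
For l_f = 5: m_f ∈ {m_i−1, m_i, m_i+1} ∩ [−5, 5] = {-2, -1, 0} → 3 states.
Total: 6.

6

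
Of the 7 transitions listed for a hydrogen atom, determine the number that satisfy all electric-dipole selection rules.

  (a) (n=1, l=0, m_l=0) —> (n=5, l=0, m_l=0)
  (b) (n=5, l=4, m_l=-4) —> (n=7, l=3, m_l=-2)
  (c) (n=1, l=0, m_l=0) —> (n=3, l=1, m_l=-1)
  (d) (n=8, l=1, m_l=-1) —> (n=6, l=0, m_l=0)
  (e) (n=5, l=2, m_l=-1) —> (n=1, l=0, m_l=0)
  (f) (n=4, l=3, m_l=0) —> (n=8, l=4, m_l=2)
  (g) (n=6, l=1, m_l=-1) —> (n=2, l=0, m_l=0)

(a) forbidden — Δl = +0 (E1 requires Δl = ±1)
(b) forbidden — Δm_l = +2 (E1 requires Δm_l = 0, ±1)
(c) allowed
(d) allowed
(e) forbidden — Δl = -2 (E1 requires Δl = ±1)
(f) forbidden — Δm_l = +2 (E1 requires Δm_l = 0, ±1)
(g) allowed
Total allowed: 3 of 7.

3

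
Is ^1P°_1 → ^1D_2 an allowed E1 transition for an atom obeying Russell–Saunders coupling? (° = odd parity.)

Initial level: S=0, L=1, J=1, parity odd. Final level: S=0, L=2, J=2, parity even.
ΔJ = 0, ±1 (not J=0↔0): J: 1 → 2, ΔJ = +1 — satisfied.
ΔL = 0, ±1 (not L=0↔0): L: 1 → 2, ΔL = +1 — satisfied.
ΔS = 0: S: 0 → 0 — satisfied.
Parity must change: odd → even — satisfied.
All four E1 rules are satisfied.

allowed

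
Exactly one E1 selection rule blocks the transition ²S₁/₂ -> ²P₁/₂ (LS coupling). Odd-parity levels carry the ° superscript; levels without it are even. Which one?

parity

Reading off the term symbols: S 1/2→1/2, L 0→1, J 1/2→1/2, parity even→even.
Parity must change: even → even — ✗.
ΔS = 0: S: 1/2 → 1/2 — ✓.
ΔL = 0, ±1 (not L=0↔0): L: 0 → 1, ΔL = +1 — ✓.
ΔJ = 0, ±1 (not J=0↔0): J: 1/2 → 1/2, ΔJ = +0 — ✓.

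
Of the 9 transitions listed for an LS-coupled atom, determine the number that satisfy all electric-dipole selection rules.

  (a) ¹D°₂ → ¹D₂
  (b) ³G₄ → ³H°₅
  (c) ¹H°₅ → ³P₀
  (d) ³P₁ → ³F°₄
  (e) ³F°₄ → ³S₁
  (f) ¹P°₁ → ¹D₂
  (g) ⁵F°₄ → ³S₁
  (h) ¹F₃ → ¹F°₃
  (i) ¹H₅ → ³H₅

4

(a) allowed
(b) allowed
(c) forbidden (ΔS, ΔL, ΔJ fail)
(d) forbidden (ΔL, ΔJ fail)
(e) forbidden (ΔL, ΔJ fail)
(f) allowed
(g) forbidden (ΔS, ΔL, ΔJ fail)
(h) allowed
(i) forbidden (parity, ΔS fail)
Total allowed: 4 of 9.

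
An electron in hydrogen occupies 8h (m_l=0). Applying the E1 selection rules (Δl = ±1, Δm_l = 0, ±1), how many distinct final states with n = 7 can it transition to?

E1 requires Δl = ±1, so l_f ∈ {4, 6}; with 0 ≤ l_f ≤ n_f−1 = 6, the allowed l_f values are {4, 6}.
For l_f = 4: m_f ∈ {m_i−1, m_i, m_i+1} ∩ [−4, 4] = {-1, 0, 1} → 3 states.
For l_f = 6: m_f ∈ {m_i−1, m_i, m_i+1} ∩ [−6, 6] = {-1, 0, 1} → 3 states.
Total: 6.

6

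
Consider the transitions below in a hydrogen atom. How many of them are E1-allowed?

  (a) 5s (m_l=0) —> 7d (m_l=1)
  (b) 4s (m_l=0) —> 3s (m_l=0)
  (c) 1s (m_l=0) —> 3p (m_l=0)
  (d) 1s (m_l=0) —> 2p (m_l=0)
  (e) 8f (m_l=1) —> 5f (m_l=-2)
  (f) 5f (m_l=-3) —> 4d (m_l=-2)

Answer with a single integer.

(a) forbidden — Δl = +2 (E1 requires Δl = ±1)
(b) forbidden — Δl = +0 (E1 requires Δl = ±1)
(c) allowed
(d) allowed
(e) forbidden — Δl = +0 (E1 requires Δl = ±1); Δm_l = -3 (E1 requires Δm_l = 0, ±1)
(f) allowed
Total allowed: 3 of 6.

3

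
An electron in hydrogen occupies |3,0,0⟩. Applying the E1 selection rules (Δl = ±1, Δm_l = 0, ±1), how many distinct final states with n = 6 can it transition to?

E1 requires Δl = ±1, so l_f ∈ {-1, 1}; with 0 ≤ l_f ≤ n_f−1 = 5, the allowed l_f values are {1}.
For l_f = 1: m_f ∈ {m_i−1, m_i, m_i+1} ∩ [−1, 1] = {-1, 0, 1} → 3 states.
Total: 3.

3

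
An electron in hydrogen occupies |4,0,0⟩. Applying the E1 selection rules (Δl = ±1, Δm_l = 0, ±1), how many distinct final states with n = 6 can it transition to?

3

E1 requires Δl = ±1, so l_f ∈ {-1, 1}; with 0 ≤ l_f ≤ n_f−1 = 5, the allowed l_f values are {1}.
For l_f = 1: m_f ∈ {m_i−1, m_i, m_i+1} ∩ [−1, 1] = {-1, 0, 1} → 3 states.
Total: 3.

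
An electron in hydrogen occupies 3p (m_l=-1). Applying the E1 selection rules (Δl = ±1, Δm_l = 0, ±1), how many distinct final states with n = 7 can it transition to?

E1 requires Δl = ±1, so l_f ∈ {0, 2}; with 0 ≤ l_f ≤ n_f−1 = 6, the allowed l_f values are {0, 2}.
For l_f = 0: m_f ∈ {m_i−1, m_i, m_i+1} ∩ [−0, 0] = {0} → 1 state.
For l_f = 2: m_f ∈ {m_i−1, m_i, m_i+1} ∩ [−2, 2] = {-2, -1, 0} → 3 states.
Total: 4.

4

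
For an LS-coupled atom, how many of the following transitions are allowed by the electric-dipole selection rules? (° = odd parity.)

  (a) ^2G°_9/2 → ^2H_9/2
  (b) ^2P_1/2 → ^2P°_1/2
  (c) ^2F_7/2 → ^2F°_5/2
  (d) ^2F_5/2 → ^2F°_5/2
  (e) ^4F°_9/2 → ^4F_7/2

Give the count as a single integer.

(a) allowed
(b) allowed
(c) allowed
(d) allowed
(e) allowed
Total allowed: 5 of 5.

5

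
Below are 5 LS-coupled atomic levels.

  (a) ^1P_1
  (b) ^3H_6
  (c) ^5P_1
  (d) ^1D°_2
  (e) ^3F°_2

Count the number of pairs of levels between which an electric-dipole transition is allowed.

(a)–(b): forbidden (parity, ΔS, ΔL, ΔJ).
(a)–(c): forbidden (parity, ΔS).
(a)–(d): allowed.
(a)–(e): forbidden (ΔS, ΔL).
(b)–(c): forbidden (parity, ΔS, ΔL, ΔJ).
(b)–(d): forbidden (ΔS, ΔL, ΔJ).
(b)–(e): forbidden (ΔL, ΔJ).
(c)–(d): forbidden (ΔS).
(c)–(e): forbidden (ΔS, ΔL).
(d)–(e): forbidden (parity, ΔS).
Allowed pairs: 1 of 10.

1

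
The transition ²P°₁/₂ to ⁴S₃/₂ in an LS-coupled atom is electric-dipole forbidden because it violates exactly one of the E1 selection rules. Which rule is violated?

the ΔS = 0 rule

Parity must change: odd → even — satisfied.
ΔS = 0: S: 1/2 → 3/2 — violated.
ΔL = 0, ±1 (not L=0↔0): L: 1 → 0, ΔL = -1 — satisfied.
ΔJ = 0, ±1 (not J=0↔0): J: 1/2 → 3/2, ΔJ = +1 — satisfied.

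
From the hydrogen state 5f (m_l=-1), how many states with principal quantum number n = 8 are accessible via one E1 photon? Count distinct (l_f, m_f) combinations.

E1 requires Δl = ±1, so l_f ∈ {2, 4}; with 0 ≤ l_f ≤ n_f−1 = 7, the allowed l_f values are {2, 4}.
For l_f = 2: m_f ∈ {m_i−1, m_i, m_i+1} ∩ [−2, 2] = {-2, -1, 0} → 3 states.
For l_f = 4: m_f ∈ {m_i−1, m_i, m_i+1} ∩ [−4, 4] = {-2, -1, 0} → 3 states.
Total: 6.

6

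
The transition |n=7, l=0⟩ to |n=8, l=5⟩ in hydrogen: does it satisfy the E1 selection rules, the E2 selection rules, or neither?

Δl = 5 − 0 = +5; l_i + l_f = 5.
E1 (Δl = ±1): not satisfied.
E2 (Δl = 0,±2, l_i+l_f ≥ 2): not satisfied.

neither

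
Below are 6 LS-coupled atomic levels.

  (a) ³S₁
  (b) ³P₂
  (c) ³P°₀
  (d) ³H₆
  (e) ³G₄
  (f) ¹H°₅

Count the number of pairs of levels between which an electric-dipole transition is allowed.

1

(a)–(b): forbidden (parity).
(a)–(c): allowed.
(a)–(d): forbidden (parity, ΔL, ΔJ).
(a)–(e): forbidden (parity, ΔL, ΔJ).
(a)–(f): forbidden (ΔS, ΔL, ΔJ).
(b)–(c): forbidden (ΔJ).
(b)–(d): forbidden (parity, ΔL, ΔJ).
(b)–(e): forbidden (parity, ΔL, ΔJ).
(b)–(f): forbidden (ΔS, ΔL, ΔJ).
(c)–(d): forbidden (ΔL, ΔJ).
(c)–(e): forbidden (ΔL, ΔJ).
(c)–(f): forbidden (parity, ΔS, ΔL, ΔJ).
(d)–(e): forbidden (parity, ΔJ).
(d)–(f): forbidden (ΔS).
(e)–(f): forbidden (ΔS).
Allowed pairs: 1 of 15.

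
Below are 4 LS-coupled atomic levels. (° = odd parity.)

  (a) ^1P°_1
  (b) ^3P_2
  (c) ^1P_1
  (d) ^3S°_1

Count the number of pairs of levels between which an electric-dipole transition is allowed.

(a)–(b): forbidden (ΔS).
(a)–(c): allowed.
(a)–(d): forbidden (parity, ΔS).
(b)–(c): forbidden (parity, ΔS).
(b)–(d): allowed.
(c)–(d): forbidden (ΔS).
Allowed pairs: 2 of 6.

2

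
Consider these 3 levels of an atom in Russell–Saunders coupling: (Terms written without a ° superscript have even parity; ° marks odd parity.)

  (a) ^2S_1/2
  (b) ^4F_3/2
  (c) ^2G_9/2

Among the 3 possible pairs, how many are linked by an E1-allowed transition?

0

(a)–(b): forbidden (parity, ΔS, ΔL).
(a)–(c): forbidden (parity, ΔL, ΔJ).
(b)–(c): forbidden (parity, ΔS, ΔJ).
Allowed pairs: 0 of 3.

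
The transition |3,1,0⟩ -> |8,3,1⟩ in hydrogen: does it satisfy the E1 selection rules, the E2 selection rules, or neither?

E2

Δl = 3 − 1 = +2; l_i + l_f = 4.
Δm_l = +1.
E1 (Δl = ±1, |Δm_l| ≤ 1): not satisfied.
E2 (Δl = 0,±2, l_i+l_f ≥ 2, |Δm_l| ≤ 2): satisfied.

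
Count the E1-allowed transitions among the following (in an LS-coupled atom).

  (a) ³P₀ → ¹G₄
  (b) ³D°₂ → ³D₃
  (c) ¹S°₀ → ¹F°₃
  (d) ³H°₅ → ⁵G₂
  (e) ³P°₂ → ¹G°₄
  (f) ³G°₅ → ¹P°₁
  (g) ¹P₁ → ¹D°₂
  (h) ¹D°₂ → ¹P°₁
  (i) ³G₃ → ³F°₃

3

(a) forbidden (parity, ΔS, ΔL, ΔJ fail)
(b) allowed
(c) forbidden (parity, ΔL, ΔJ fail)
(d) forbidden (ΔS, ΔJ fail)
(e) forbidden (parity, ΔS, ΔL, ΔJ fail)
(f) forbidden (parity, ΔS, ΔL, ΔJ fail)
(g) allowed
(h) forbidden (parity fails)
(i) allowed
Total allowed: 3 of 9.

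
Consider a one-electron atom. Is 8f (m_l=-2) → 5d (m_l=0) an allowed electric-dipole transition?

l: 3 → 2 (Δl = -1). Δl = ±1 passes.
Δm_l = 0 − (-2) = +2. E1 requires Δm_l = 0, ±1: fails.
The transition is electric-dipole forbidden.

forbidden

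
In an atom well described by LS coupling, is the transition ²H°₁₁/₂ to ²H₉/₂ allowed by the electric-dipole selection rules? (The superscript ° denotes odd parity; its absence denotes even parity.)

Parity must change: odd → even — ✓.
ΔS = 0: S: 1/2 → 1/2 — ✓.
ΔL = 0, ±1 (not L=0↔0): L: 5 → 5, ΔL = +0 — ✓.
ΔJ = 0, ±1 (not J=0↔0): J: 11/2 → 9/2, ΔJ = -1 — ✓.
All four E1 rules are satisfied.

allowed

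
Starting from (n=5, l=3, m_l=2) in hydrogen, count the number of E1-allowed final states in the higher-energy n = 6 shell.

E1 requires Δl = ±1, so l_f ∈ {2, 4}; with 0 ≤ l_f ≤ n_f−1 = 5, the allowed l_f values are {2, 4}.
For l_f = 2: m_f ∈ {m_i−1, m_i, m_i+1} ∩ [−2, 2] = {1, 2} → 2 states.
For l_f = 4: m_f ∈ {m_i−1, m_i, m_i+1} ∩ [−4, 4] = {1, 2, 3} → 3 states.
Total: 5.

5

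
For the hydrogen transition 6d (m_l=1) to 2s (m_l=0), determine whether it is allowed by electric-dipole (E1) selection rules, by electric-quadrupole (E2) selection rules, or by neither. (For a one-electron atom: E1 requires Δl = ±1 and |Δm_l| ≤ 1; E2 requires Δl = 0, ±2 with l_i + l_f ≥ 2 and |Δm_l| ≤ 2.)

Δl = 0 − 2 = -2; l_i + l_f = 2.
Δm_l = -1.
E1 (Δl = ±1, |Δm_l| ≤ 1): not satisfied.
E2 (Δl = 0,±2, l_i+l_f ≥ 2, |Δm_l| ≤ 2): satisfied.

E2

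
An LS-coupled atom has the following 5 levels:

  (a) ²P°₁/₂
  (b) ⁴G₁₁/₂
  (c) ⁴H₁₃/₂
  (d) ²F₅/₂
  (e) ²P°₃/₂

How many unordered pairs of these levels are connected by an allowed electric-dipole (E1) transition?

0

(a)–(b): forbidden (ΔS, ΔL, ΔJ).
(a)–(c): forbidden (ΔS, ΔL, ΔJ).
(a)–(d): forbidden (ΔL, ΔJ).
(a)–(e): forbidden (parity).
(b)–(c): forbidden (parity).
(b)–(d): forbidden (parity, ΔS, ΔJ).
(b)–(e): forbidden (ΔS, ΔL, ΔJ).
(c)–(d): forbidden (parity, ΔS, ΔL, ΔJ).
(c)–(e): forbidden (ΔS, ΔL, ΔJ).
(d)–(e): forbidden (ΔL).
Allowed pairs: 0 of 10.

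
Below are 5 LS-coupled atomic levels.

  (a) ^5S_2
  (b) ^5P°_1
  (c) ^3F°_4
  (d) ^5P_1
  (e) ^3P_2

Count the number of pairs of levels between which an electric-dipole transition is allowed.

2

(a)–(b): allowed.
(a)–(c): forbidden (ΔS, ΔL, ΔJ).
(a)–(d): forbidden (parity).
(a)–(e): forbidden (parity, ΔS).
(b)–(c): forbidden (parity, ΔS, ΔL, ΔJ).
(b)–(d): allowed.
(b)–(e): forbidden (ΔS).
(c)–(d): forbidden (ΔS, ΔL, ΔJ).
(c)–(e): forbidden (ΔL, ΔJ).
(d)–(e): forbidden (parity, ΔS).
Allowed pairs: 2 of 10.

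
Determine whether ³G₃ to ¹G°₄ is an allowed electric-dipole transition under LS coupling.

Initial level: S=1, L=4, J=3, parity even. Final level: S=0, L=4, J=4, parity odd.
ΔL = 0, ±1 (not L=0↔0): L: 4 → 4, ΔL = +0 — passes.
ΔJ = 0, ±1 (not J=0↔0): J: 3 → 4, ΔJ = +1 — passes.
Parity must change: even → odd — passes.
ΔS = 0: S: 1 → 0 — fails.
Rule(s) violated: ΔS.

forbidden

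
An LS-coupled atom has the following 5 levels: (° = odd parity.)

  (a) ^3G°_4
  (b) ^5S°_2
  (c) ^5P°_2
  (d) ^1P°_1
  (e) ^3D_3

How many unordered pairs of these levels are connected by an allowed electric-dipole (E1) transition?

(a)–(b): forbidden (parity, ΔS, ΔL, ΔJ).
(a)–(c): forbidden (parity, ΔS, ΔL, ΔJ).
(a)–(d): forbidden (parity, ΔS, ΔL, ΔJ).
(a)–(e): forbidden (ΔL).
(b)–(c): forbidden (parity).
(b)–(d): forbidden (parity, ΔS).
(b)–(e): forbidden (ΔS, ΔL).
(c)–(d): forbidden (parity, ΔS).
(c)–(e): forbidden (ΔS).
(d)–(e): forbidden (ΔS, ΔJ).
Allowed pairs: 0 of 10.

0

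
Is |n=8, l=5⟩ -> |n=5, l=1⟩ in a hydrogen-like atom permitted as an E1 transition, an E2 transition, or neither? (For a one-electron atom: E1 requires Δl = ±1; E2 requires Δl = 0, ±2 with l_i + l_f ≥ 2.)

neither

Δl = 1 − 5 = -4; l_i + l_f = 6.
E1 (Δl = ±1): not satisfied.
E2 (Δl = 0,±2, l_i+l_f ≥ 2): not satisfied.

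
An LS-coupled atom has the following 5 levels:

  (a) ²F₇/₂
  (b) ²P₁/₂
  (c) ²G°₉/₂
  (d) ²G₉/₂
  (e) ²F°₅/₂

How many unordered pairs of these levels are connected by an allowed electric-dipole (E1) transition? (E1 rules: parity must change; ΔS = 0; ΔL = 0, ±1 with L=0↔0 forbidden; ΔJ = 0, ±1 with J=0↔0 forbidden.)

(a)–(b): forbidden (parity, ΔL, ΔJ).
(a)–(c): allowed.
(a)–(d): forbidden (parity).
(a)–(e): allowed.
(b)–(c): forbidden (ΔL, ΔJ).
(b)–(d): forbidden (parity, ΔL, ΔJ).
(b)–(e): forbidden (ΔL, ΔJ).
(c)–(d): allowed.
(c)–(e): forbidden (parity, ΔJ).
(d)–(e): forbidden (ΔJ).
Allowed pairs: 3 of 10.

3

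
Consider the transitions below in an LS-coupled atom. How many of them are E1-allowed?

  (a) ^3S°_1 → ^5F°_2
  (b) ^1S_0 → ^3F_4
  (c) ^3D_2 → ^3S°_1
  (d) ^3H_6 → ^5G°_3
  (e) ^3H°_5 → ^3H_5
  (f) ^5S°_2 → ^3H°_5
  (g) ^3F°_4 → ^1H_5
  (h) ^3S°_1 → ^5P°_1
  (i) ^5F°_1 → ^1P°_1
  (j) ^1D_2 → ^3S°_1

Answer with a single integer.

(a) forbidden (parity, ΔS, ΔL fail)
(b) forbidden (parity, ΔS, ΔL, ΔJ fail)
(c) forbidden (ΔL fails)
(d) forbidden (ΔS, ΔJ fail)
(e) allowed
(f) forbidden (parity, ΔS, ΔL, ΔJ fail)
(g) forbidden (ΔS, ΔL fail)
(h) forbidden (parity, ΔS fail)
(i) forbidden (parity, ΔS, ΔL fail)
(j) forbidden (ΔS, ΔL fail)
Total allowed: 1 of 10.

1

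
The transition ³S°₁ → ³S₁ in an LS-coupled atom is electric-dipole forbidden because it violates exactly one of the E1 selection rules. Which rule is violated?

the L=0 ↔ L=0 exclusion

ΔS = 0: S: 1 → 1 — satisfied.
Parity must change: odd → even — satisfied.
ΔJ = 0, ±1 (not J=0↔0): J: 1 → 1, ΔJ = +0 — satisfied.
ΔL = 0, ±1 (not L=0↔0): L: 0 → 0, ΔL = +0 — violated.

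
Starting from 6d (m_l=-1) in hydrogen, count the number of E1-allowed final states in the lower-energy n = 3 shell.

2

E1 requires Δl = ±1, so l_f ∈ {1, 3}; with 0 ≤ l_f ≤ n_f−1 = 2, the allowed l_f values are {1}.
For l_f = 1: m_f ∈ {m_i−1, m_i, m_i+1} ∩ [−1, 1] = {-1, 0} → 2 states.
Total: 2.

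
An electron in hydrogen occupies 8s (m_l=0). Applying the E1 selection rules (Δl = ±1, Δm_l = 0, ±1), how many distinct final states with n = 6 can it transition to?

E1 requires Δl = ±1, so l_f ∈ {-1, 1}; with 0 ≤ l_f ≤ n_f−1 = 5, the allowed l_f values are {1}.
For l_f = 1: m_f ∈ {m_i−1, m_i, m_i+1} ∩ [−1, 1] = {-1, 0, 1} → 3 states.
Total: 3.

3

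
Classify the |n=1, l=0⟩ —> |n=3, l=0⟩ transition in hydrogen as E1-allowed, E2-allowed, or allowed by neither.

neither

Δl = 0 − 0 = +0; l_i + l_f = 0.
E1 (Δl = ±1): not satisfied.
E2 (Δl = 0,±2, l_i+l_f ≥ 2): not satisfied.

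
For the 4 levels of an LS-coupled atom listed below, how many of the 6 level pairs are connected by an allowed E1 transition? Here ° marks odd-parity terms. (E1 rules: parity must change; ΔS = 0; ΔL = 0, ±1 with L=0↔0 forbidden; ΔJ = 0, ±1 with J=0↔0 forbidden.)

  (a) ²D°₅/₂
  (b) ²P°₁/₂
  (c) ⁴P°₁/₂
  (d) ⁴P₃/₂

(a)–(b): forbidden (parity, ΔJ).
(a)–(c): forbidden (parity, ΔS, ΔJ).
(a)–(d): forbidden (ΔS).
(b)–(c): forbidden (parity, ΔS).
(b)–(d): forbidden (ΔS).
(c)–(d): allowed.
Allowed pairs: 1 of 6.

1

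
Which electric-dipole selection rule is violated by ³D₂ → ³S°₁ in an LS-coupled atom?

Reading off the term symbols: S 1→1, L 2→0, J 2→1, parity even→odd.
Parity must change: even → odd — satisfied.
ΔS = 0: S: 1 → 1 — satisfied.
ΔL = 0, ±1 (not L=0↔0): L: 2 → 0, ΔL = -2 — violated.
ΔJ = 0, ±1 (not J=0↔0): J: 2 → 1, ΔJ = -1 — satisfied.

the ΔL = 0, ±1 rule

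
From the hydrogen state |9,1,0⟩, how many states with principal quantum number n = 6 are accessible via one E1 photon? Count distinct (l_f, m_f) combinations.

4

E1 requires Δl = ±1, so l_f ∈ {0, 2}; with 0 ≤ l_f ≤ n_f−1 = 5, the allowed l_f values are {0, 2}.
For l_f = 0: m_f ∈ {m_i−1, m_i, m_i+1} ∩ [−0, 0] = {0} → 1 state.
For l_f = 2: m_f ∈ {m_i−1, m_i, m_i+1} ∩ [−2, 2] = {-1, 0, 1} → 3 states.
Total: 4.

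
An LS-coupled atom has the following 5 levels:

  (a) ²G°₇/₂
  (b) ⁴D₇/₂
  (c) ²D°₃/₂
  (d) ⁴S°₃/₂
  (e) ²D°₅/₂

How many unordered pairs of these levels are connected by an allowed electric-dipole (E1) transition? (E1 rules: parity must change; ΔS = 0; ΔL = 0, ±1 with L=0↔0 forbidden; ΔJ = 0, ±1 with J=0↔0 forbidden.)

0

(a)–(b): forbidden (ΔS, ΔL).
(a)–(c): forbidden (parity, ΔL, ΔJ).
(a)–(d): forbidden (parity, ΔS, ΔL, ΔJ).
(a)–(e): forbidden (parity, ΔL).
(b)–(c): forbidden (ΔS, ΔJ).
(b)–(d): forbidden (ΔL, ΔJ).
(b)–(e): forbidden (ΔS).
(c)–(d): forbidden (parity, ΔS, ΔL).
(c)–(e): forbidden (parity).
(d)–(e): forbidden (parity, ΔS, ΔL).
Allowed pairs: 0 of 10.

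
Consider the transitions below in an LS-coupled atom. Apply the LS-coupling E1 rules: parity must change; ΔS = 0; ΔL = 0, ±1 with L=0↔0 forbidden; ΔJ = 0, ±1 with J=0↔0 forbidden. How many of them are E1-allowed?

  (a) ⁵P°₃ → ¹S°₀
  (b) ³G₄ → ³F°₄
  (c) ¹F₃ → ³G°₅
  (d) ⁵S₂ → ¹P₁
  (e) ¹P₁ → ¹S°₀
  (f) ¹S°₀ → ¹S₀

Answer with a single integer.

(a) forbidden (parity, ΔS, ΔJ fail)
(b) allowed
(c) forbidden (ΔS, ΔJ fail)
(d) forbidden (parity, ΔS fail)
(e) allowed
(f) forbidden (ΔL, ΔJ fail)
Total allowed: 2 of 6.

2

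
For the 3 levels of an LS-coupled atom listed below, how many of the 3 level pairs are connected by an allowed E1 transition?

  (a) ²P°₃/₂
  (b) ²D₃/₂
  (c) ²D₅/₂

2

(a)–(b): allowed.
(a)–(c): allowed.
(b)–(c): forbidden (parity).
Allowed pairs: 2 of 3.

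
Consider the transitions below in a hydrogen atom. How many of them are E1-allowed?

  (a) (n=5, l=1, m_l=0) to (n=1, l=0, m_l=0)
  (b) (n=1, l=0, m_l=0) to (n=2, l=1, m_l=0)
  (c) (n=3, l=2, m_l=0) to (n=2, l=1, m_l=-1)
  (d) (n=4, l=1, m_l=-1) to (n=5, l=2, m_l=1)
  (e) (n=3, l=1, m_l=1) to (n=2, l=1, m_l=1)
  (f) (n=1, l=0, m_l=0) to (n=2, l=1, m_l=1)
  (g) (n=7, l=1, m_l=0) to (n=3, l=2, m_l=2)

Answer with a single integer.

(a) allowed
(b) allowed
(c) allowed
(d) forbidden — Δm_l = +2 (E1 requires Δm_l = 0, ±1)
(e) forbidden — Δl = +0 (E1 requires Δl = ±1)
(f) allowed
(g) forbidden — Δm_l = +2 (E1 requires Δm_l = 0, ±1)
Total allowed: 4 of 7.

4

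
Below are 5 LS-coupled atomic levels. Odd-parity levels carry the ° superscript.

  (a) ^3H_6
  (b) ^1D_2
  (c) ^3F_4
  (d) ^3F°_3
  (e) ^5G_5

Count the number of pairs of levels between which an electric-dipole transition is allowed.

(a)–(b): forbidden (parity, ΔS, ΔL, ΔJ).
(a)–(c): forbidden (parity, ΔL, ΔJ).
(a)–(d): forbidden (ΔL, ΔJ).
(a)–(e): forbidden (parity, ΔS).
(b)–(c): forbidden (parity, ΔS, ΔJ).
(b)–(d): forbidden (ΔS).
(b)–(e): forbidden (parity, ΔS, ΔL, ΔJ).
(c)–(d): allowed.
(c)–(e): forbidden (parity, ΔS).
(d)–(e): forbidden (ΔS, ΔJ).
Allowed pairs: 1 of 10.

1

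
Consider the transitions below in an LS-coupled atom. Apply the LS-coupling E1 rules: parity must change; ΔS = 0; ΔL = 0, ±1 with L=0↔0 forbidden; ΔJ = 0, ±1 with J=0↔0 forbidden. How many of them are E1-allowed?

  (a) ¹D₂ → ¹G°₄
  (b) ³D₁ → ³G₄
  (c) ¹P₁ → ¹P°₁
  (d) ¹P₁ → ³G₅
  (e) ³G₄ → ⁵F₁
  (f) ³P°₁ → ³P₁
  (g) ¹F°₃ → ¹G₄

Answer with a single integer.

(a) forbidden (ΔL, ΔJ fail)
(b) forbidden (parity, ΔL, ΔJ fail)
(c) allowed
(d) forbidden (parity, ΔS, ΔL, ΔJ fail)
(e) forbidden (parity, ΔS, ΔJ fail)
(f) allowed
(g) allowed
Total allowed: 3 of 7.

3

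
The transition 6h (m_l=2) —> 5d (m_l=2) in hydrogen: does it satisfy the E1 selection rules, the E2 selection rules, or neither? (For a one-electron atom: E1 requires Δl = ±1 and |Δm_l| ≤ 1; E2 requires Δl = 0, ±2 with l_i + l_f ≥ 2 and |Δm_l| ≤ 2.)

neither

Δl = 2 − 5 = -3; l_i + l_f = 7.
Δm_l = +0.
E1 (Δl = ±1, |Δm_l| ≤ 1): not satisfied.
E2 (Δl = 0,±2, l_i+l_f ≥ 2, |Δm_l| ≤ 2): not satisfied.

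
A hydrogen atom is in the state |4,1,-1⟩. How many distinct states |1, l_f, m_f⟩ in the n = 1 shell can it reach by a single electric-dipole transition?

1

E1 requires Δl = ±1, so l_f ∈ {0, 2}; with 0 ≤ l_f ≤ n_f−1 = 0, the allowed l_f values are {0}.
For l_f = 0: m_f ∈ {m_i−1, m_i, m_i+1} ∩ [−0, 0] = {0} → 1 state.
Total: 1.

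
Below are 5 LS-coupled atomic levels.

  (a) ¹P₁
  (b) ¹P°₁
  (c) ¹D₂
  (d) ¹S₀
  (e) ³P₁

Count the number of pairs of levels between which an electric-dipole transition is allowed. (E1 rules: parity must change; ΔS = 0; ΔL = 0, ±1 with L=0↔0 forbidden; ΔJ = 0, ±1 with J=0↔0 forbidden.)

3

(a)–(b): allowed.
(a)–(c): forbidden (parity).
(a)–(d): forbidden (parity).
(a)–(e): forbidden (parity, ΔS).
(b)–(c): allowed.
(b)–(d): allowed.
(b)–(e): forbidden (ΔS).
(c)–(d): forbidden (parity, ΔL, ΔJ).
(c)–(e): forbidden (parity, ΔS).
(d)–(e): forbidden (parity, ΔS).
Allowed pairs: 3 of 10.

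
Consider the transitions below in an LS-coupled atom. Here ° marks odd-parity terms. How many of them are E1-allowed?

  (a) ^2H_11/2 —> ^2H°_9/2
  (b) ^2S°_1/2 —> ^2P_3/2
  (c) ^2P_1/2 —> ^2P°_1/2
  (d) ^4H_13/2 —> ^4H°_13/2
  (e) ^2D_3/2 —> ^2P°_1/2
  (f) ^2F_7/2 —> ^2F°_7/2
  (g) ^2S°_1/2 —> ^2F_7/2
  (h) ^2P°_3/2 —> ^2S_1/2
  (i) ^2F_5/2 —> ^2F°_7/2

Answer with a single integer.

8

(a) allowed
(b) allowed
(c) allowed
(d) allowed
(e) allowed
(f) allowed
(g) forbidden (ΔL, ΔJ fail)
(h) allowed
(i) allowed
Total allowed: 8 of 9.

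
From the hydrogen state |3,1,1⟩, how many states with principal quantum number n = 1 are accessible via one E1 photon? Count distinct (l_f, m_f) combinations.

1

E1 requires Δl = ±1, so l_f ∈ {0, 2}; with 0 ≤ l_f ≤ n_f−1 = 0, the allowed l_f values are {0}.
For l_f = 0: m_f ∈ {m_i−1, m_i, m_i+1} ∩ [−0, 0] = {0} → 1 state.
Total: 1.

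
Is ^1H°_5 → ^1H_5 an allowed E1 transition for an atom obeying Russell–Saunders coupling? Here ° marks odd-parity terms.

ΔL = 0, ±1 (not L=0↔0): L: 5 → 5, ΔL = +0 — ✓.
Parity must change: odd → even — ✓.
ΔS = 0: S: 0 → 0 — ✓.
ΔJ = 0, ±1 (not J=0↔0): J: 5 → 5, ΔJ = +0 — ✓.
All four E1 rules are satisfied.

allowed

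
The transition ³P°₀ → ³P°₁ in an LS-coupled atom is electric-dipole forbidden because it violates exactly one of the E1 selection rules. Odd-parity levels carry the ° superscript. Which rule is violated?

parity

ΔJ = 0, ±1 (not J=0↔0): J: 0 → 1, ΔJ = +1 — ✓.
ΔS = 0: S: 1 → 1 — ✓.
Parity must change: odd → odd — ✗.
ΔL = 0, ±1 (not L=0↔0): L: 1 → 1, ΔL = +0 — ✓.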